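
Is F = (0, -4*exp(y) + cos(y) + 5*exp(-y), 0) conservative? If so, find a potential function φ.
Yes, F is conservative. φ = -4*exp(y) + sin(y) - 5*exp(-y)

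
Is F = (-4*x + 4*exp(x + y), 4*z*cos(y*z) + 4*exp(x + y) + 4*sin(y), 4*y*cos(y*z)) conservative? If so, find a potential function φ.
Yes, F is conservative. φ = -2*x**2 + 4*exp(x + y) + 4*sin(y*z) - 4*cos(y)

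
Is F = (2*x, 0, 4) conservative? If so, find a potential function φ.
Yes, F is conservative. φ = x**2 + 4*z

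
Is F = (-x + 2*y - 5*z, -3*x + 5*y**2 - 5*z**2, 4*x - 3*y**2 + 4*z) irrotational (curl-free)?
No, ∇×F = (-6*y + 10*z, -9, -5)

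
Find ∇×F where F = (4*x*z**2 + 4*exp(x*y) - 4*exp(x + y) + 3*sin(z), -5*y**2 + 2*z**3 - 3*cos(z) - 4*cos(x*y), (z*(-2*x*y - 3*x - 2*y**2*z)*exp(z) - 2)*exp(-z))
(-2*x*z - 4*y*z**2 - 6*z**2 - 3*sin(z), 8*x*z + z*(2*y + 3) + 3*cos(z), -4*x*exp(x*y) + 4*y*sin(x*y) + 4*exp(x + y))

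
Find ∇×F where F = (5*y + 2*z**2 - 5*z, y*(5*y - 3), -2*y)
(-2, 4*z - 5, -5)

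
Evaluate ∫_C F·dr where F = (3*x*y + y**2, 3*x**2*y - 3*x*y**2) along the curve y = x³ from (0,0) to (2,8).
-20864/35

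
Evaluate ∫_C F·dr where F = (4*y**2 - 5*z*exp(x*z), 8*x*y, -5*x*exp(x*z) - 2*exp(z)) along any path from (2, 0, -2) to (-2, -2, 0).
-39 + 5*exp(-4) + 2*exp(-2)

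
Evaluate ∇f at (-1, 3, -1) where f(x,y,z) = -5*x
(-5, 0, 0)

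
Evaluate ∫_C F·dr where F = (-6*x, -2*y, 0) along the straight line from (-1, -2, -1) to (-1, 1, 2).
3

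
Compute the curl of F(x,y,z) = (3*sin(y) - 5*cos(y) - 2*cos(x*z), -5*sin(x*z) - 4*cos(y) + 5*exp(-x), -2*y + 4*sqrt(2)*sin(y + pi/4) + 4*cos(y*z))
(5*x*cos(x*z) - 4*z*sin(y*z) + 4*sqrt(2)*cos(y + pi/4) - 2, 2*x*sin(x*z), -5*z*cos(x*z) - 5*sin(y) - 3*cos(y) - 5*exp(-x))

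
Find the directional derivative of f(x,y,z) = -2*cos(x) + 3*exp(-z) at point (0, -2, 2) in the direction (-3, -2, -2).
6*sqrt(17)*exp(-2)/17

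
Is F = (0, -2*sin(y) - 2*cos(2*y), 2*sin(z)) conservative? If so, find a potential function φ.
Yes, F is conservative. φ = -sin(2*y) + 2*cos(y) - 2*cos(z)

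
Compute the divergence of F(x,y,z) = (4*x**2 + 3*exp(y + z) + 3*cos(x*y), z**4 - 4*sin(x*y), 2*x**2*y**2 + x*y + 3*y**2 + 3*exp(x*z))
3*x*exp(x*z) - 4*x*cos(x*y) + 8*x - 3*y*sin(x*y)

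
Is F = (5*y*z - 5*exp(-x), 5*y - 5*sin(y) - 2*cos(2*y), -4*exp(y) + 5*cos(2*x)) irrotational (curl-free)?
No, ∇×F = (-4*exp(y), 5*y + 10*sin(2*x), -5*z)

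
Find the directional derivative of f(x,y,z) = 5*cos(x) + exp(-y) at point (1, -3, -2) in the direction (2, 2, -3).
-2*sqrt(17)*(5*sin(1) + exp(3))/17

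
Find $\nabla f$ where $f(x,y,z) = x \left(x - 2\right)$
(2*x - 2, 0, 0)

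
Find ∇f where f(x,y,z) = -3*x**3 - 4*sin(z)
(-9*x**2, 0, -4*cos(z))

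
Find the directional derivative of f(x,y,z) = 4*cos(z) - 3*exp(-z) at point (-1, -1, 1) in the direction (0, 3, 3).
sqrt(2)*(-4*E*sin(1) + 3)*exp(-1)/2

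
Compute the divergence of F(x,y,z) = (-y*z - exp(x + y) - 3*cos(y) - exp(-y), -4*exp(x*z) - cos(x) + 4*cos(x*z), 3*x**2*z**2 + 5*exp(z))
6*x**2*z + 5*exp(z) - exp(x + y)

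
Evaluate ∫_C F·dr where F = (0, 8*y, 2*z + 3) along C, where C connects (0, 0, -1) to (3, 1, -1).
4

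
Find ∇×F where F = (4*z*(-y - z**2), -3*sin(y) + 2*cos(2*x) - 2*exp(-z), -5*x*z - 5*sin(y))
(-5*cos(y) - 2*exp(-z), -4*y - 12*z**2 + 5*z, 4*z - 4*sin(2*x))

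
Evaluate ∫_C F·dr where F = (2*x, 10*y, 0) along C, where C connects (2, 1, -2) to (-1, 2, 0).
12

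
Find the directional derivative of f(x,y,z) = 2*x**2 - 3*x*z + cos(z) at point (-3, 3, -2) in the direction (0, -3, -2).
-2*sqrt(13)*(sin(2) + 9)/13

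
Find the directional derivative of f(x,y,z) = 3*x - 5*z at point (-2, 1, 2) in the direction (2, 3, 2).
-4*sqrt(17)/17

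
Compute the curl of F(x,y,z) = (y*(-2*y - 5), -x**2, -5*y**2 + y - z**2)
(1 - 10*y, 0, -2*x + 4*y + 5)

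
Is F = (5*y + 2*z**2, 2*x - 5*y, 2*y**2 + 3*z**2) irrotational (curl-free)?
No, ∇×F = (4*y, 4*z, -3)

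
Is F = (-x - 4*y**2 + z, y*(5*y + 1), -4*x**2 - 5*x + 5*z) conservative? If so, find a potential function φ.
No, ∇×F = (0, 8*x + 6, 8*y) ≠ 0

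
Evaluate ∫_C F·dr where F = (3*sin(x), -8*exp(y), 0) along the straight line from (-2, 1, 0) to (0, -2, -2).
-3 + 3*cos(2) - 8*exp(-2) + 8*E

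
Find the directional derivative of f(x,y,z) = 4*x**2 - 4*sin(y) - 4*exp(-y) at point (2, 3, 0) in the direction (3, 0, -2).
48*sqrt(13)/13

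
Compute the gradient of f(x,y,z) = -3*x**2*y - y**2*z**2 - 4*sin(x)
(-6*x*y - 4*cos(x), -3*x**2 - 2*y*z**2, -2*y**2*z)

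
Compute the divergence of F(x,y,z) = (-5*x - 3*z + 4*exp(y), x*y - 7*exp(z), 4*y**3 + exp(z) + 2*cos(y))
x + exp(z) - 5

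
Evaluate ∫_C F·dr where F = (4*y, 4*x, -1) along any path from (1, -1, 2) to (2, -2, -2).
-8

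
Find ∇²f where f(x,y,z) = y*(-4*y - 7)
-8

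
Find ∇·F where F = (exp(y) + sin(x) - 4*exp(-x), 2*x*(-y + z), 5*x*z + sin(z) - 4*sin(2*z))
3*x + cos(x) + cos(z) - 8*cos(2*z) + 4*exp(-x)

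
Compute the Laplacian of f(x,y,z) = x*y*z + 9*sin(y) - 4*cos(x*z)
4*x**2*cos(x*z) + 4*z**2*cos(x*z) - 9*sin(y)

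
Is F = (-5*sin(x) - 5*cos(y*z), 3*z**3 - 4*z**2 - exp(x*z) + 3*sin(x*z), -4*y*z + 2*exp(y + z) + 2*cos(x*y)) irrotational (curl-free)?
No, ∇×F = (x*exp(x*z) - 2*x*sin(x*y) - 3*x*cos(x*z) - 9*z**2 + 4*z + 2*exp(y + z), y*(2*sin(x*y) + 5*sin(y*z)), z*(-exp(x*z) - 5*sin(y*z) + 3*cos(x*z)))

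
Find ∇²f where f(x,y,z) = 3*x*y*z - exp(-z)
-exp(-z)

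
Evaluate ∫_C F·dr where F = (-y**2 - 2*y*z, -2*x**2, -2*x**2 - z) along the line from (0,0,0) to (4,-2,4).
-40/3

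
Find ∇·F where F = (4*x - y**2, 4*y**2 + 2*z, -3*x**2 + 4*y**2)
8*y + 4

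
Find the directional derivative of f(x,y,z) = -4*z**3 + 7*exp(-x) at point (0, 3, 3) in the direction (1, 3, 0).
-7*sqrt(10)/10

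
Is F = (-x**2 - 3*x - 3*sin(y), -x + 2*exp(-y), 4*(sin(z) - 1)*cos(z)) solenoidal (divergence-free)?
No, ∇·F = -2*x - 8*sin(z)**2 + 4*sin(z) + 1 - 2*exp(-y)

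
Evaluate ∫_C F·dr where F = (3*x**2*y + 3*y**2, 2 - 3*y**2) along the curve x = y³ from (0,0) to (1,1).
37/10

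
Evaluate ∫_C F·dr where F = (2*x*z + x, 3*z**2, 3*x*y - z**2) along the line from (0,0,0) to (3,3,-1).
-43/6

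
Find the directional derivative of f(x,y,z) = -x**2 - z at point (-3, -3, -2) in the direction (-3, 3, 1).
-sqrt(19)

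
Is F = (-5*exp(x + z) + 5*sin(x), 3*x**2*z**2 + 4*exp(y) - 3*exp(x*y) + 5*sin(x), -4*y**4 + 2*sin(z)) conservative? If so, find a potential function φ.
No, ∇×F = (-6*x**2*z - 16*y**3, -5*exp(x + z), 6*x*z**2 - 3*y*exp(x*y) + 5*cos(x)) ≠ 0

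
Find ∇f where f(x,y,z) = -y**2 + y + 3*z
(0, 1 - 2*y, 3)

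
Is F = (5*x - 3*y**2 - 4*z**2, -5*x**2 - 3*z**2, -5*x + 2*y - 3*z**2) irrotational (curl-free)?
No, ∇×F = (6*z + 2, 5 - 8*z, -10*x + 6*y)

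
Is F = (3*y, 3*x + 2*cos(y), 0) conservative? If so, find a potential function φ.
Yes, F is conservative. φ = 3*x*y + 2*sin(y)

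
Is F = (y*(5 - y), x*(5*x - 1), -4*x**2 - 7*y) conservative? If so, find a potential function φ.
No, ∇×F = (-7, 8*x, 10*x + 2*y - 6) ≠ 0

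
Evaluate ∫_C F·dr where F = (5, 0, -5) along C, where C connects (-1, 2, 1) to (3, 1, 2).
15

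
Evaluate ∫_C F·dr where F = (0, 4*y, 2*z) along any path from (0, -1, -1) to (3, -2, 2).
9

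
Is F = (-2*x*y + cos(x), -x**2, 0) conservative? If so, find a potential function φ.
Yes, F is conservative. φ = -x**2*y + sin(x)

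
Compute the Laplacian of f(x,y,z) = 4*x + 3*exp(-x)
3*exp(-x)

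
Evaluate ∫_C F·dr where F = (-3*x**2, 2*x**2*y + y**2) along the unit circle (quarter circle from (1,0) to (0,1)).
11/6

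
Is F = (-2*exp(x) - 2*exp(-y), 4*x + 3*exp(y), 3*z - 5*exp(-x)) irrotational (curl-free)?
No, ∇×F = (0, -5*exp(-x), 4 - 2*exp(-y))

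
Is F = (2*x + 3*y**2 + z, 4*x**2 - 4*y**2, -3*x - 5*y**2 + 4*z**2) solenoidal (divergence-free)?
No, ∇·F = -8*y + 8*z + 2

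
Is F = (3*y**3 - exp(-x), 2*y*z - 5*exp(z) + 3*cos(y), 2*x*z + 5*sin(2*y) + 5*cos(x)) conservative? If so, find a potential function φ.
No, ∇×F = (-2*y + 5*exp(z) + 10*cos(2*y), -2*z + 5*sin(x), -9*y**2) ≠ 0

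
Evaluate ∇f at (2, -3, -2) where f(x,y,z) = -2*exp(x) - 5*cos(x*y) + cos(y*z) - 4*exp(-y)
(-2*exp(2) + 15*sin(6), -8*sin(6) + 4*exp(3), 3*sin(6))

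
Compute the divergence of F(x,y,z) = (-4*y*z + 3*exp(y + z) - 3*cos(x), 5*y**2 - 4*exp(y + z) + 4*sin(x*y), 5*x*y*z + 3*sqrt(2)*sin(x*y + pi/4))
5*x*y + 4*x*cos(x*y) + 10*y - 4*exp(y + z) + 3*sin(x)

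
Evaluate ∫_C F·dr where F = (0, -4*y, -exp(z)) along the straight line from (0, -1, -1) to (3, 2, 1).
-6 - 2*sinh(1)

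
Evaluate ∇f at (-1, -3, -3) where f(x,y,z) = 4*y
(0, 4, 0)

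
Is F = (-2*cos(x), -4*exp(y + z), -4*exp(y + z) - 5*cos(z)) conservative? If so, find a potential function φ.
Yes, F is conservative. φ = -4*exp(y + z) - 2*sin(x) - 5*sin(z)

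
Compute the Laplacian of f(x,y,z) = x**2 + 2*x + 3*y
2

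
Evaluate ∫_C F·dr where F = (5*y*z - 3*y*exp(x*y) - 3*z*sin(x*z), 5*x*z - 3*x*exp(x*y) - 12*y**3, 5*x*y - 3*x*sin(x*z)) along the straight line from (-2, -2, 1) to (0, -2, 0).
-20 - 3*cos(2) + 3*exp(4)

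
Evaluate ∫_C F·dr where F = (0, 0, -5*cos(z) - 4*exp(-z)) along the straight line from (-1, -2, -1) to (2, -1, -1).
0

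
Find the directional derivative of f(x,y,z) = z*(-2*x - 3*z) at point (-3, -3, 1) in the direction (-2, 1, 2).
4/3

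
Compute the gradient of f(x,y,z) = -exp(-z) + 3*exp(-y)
(0, -3*exp(-y), exp(-z))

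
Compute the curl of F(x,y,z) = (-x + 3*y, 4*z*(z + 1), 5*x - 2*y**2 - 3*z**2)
(-4*y - 8*z - 4, -5, -3)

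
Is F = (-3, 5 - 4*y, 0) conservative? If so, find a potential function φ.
Yes, F is conservative. φ = -3*x - 2*y**2 + 5*y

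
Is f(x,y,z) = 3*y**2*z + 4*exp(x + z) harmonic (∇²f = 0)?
No, ∇²f = 6*z + 8*exp(x + z)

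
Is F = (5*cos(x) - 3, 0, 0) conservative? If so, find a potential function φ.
Yes, F is conservative. φ = -3*x + 5*sin(x)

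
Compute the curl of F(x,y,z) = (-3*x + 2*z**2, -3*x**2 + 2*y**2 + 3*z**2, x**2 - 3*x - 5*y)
(-6*z - 5, -2*x + 4*z + 3, -6*x)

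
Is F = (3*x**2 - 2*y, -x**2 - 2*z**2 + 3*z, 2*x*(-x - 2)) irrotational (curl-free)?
No, ∇×F = (4*z - 3, 4*x + 4, 2 - 2*x)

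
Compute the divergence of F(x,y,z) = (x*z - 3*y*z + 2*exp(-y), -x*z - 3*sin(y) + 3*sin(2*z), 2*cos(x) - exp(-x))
z - 3*cos(y)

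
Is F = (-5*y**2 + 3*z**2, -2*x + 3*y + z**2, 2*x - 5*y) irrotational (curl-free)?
No, ∇×F = (-2*z - 5, 6*z - 2, 10*y - 2)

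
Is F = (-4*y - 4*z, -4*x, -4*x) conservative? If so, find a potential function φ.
Yes, F is conservative. φ = 4*x*(-y - z)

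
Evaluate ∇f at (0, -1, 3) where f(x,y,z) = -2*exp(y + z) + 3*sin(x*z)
(9, -2*exp(2), -2*exp(2))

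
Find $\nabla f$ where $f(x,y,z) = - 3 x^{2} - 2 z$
(-6*x, 0, -2)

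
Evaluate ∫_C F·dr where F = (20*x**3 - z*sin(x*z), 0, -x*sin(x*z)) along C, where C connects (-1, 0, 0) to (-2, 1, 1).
cos(2) + 74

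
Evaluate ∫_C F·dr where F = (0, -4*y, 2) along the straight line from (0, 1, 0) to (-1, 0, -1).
0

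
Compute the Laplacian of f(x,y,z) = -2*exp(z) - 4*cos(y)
-2*exp(z) + 4*cos(y)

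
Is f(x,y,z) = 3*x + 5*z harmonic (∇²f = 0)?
Yes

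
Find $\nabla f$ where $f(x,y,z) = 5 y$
(0, 5, 0)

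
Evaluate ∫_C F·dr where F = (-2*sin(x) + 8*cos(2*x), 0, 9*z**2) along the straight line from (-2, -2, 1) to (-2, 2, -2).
-27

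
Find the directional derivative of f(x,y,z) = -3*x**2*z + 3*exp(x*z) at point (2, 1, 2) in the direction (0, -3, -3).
3*sqrt(2)*(2 - exp(4))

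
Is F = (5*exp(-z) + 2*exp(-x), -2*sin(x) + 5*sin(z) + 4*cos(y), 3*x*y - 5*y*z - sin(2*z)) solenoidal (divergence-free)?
No, ∇·F = -5*y - 4*sin(y) - 2*cos(2*z) - 2*exp(-x)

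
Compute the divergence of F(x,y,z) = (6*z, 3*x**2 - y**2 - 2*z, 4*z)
4 - 2*y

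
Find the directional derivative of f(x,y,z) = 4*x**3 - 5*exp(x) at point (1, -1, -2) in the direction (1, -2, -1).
sqrt(6)*(12 - 5*E)/6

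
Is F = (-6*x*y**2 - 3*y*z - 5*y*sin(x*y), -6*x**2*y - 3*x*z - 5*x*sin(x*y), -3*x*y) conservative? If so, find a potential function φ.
Yes, F is conservative. φ = -3*x**2*y**2 - 3*x*y*z + 5*cos(x*y)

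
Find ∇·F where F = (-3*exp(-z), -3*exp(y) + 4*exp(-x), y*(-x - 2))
-3*exp(y)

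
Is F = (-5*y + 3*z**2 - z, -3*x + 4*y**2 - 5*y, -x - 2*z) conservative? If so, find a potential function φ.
No, ∇×F = (0, 6*z, 2) ≠ 0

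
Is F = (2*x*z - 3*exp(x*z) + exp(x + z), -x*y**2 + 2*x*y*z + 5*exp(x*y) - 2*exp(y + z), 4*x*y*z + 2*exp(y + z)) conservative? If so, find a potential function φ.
No, ∇×F = (-2*x*y + 4*x*z + 4*exp(y + z), -3*x*exp(x*z) + 2*x - 4*y*z + exp(x + z), y*(-y + 2*z + 5*exp(x*y))) ≠ 0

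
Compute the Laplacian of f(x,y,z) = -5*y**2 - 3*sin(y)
3*sin(y) - 10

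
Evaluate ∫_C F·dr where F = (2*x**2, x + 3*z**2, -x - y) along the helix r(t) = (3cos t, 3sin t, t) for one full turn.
45*pi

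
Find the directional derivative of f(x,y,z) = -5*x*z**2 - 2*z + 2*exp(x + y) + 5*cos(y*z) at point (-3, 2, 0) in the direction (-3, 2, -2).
2*sqrt(17)*(-1 + 2*E)*exp(-1)/17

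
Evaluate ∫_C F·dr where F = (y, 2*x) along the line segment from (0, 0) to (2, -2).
-6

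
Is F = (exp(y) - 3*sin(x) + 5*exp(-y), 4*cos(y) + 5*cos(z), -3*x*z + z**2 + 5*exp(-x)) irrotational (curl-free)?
No, ∇×F = (5*sin(z), 3*z + 5*exp(-x), -exp(y) + 5*exp(-y))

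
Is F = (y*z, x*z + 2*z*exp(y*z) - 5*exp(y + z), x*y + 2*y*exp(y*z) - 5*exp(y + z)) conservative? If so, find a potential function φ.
Yes, F is conservative. φ = x*y*z + 2*exp(y*z) - 5*exp(y + z)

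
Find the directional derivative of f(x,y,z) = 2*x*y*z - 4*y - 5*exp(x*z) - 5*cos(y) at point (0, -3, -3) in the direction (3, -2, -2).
sqrt(17)*(10*sin(3) + 107)/17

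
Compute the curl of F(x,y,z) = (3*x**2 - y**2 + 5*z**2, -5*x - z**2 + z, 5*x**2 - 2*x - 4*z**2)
(2*z - 1, -10*x + 10*z + 2, 2*y - 5)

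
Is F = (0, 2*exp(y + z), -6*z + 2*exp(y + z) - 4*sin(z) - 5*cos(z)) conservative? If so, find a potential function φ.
Yes, F is conservative. φ = -3*z**2 + 2*exp(y + z) - 5*sin(z) + 4*cos(z)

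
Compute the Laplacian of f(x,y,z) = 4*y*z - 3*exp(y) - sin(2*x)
-3*exp(y) + 4*sin(2*x)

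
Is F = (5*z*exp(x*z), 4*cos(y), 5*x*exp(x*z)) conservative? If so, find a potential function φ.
Yes, F is conservative. φ = 5*exp(x*z) + 4*sin(y)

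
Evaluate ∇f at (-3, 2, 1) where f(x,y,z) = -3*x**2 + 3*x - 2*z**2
(21, 0, -4)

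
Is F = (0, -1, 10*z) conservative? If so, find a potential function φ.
Yes, F is conservative. φ = -y + 5*z**2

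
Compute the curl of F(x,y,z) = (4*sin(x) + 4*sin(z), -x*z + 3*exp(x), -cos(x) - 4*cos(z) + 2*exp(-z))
(x, -sin(x) + 4*cos(z), -z + 3*exp(x))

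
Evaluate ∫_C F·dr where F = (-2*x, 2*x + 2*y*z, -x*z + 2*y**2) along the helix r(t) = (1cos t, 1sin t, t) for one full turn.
3*pi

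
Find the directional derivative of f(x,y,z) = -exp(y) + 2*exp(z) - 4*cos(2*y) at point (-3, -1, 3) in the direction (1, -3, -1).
sqrt(11)*(-2*exp(4) + 3 + 24*E*sin(2))*exp(-1)/11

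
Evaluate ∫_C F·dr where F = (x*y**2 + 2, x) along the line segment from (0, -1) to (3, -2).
69/4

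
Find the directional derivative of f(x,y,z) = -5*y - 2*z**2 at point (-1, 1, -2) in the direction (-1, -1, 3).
29*sqrt(11)/11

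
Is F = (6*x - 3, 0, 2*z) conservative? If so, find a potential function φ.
Yes, F is conservative. φ = 3*x**2 - 3*x + z**2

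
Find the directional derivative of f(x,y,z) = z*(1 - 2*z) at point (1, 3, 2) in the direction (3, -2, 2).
-14*sqrt(17)/17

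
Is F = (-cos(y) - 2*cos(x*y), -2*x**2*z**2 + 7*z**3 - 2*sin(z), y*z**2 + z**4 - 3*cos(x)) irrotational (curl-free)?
No, ∇×F = (4*x**2*z - 20*z**2 + 2*cos(z), -3*sin(x), -4*x*z**2 - 2*x*sin(x*y) - sin(y))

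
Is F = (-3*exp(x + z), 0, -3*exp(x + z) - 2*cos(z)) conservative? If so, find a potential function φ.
Yes, F is conservative. φ = -3*exp(x + z) - 2*sin(z)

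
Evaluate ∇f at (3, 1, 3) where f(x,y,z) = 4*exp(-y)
(0, -4*exp(-1), 0)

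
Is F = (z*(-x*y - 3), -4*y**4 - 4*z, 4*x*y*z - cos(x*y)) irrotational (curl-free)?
No, ∇×F = (4*x*z + x*sin(x*y) + 4, -x*y - 4*y*z - y*sin(x*y) - 3, x*z)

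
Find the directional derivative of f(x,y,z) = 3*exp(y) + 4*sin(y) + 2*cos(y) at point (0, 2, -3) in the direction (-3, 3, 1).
3*sqrt(19)*(-2*sin(2) + 4*cos(2) + 3*exp(2))/19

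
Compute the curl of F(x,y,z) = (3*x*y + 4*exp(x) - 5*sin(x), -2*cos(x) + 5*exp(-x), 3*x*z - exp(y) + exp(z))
(-exp(y), -3*z, -3*x + 2*sin(x) - 5*exp(-x))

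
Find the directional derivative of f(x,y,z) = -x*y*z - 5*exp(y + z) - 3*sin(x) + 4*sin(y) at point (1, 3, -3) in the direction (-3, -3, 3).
sqrt(3)*(-5 + cos(1) - 4*cos(3)/3)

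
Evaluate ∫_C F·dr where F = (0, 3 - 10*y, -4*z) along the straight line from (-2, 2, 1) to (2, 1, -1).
12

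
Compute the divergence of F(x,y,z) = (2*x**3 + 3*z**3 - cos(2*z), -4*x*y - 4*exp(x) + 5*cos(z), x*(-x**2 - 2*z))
6*x*(x - 1)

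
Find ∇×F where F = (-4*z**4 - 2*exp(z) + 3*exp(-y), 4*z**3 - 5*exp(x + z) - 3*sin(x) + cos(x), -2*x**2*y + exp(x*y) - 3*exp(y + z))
(-2*x**2 + x*exp(x*y) - 12*z**2 + 5*exp(x + z) - 3*exp(y + z), 4*x*y - y*exp(x*y) - 16*z**3 - 2*exp(z), -5*exp(x + z) - sin(x) - 3*cos(x) + 3*exp(-y))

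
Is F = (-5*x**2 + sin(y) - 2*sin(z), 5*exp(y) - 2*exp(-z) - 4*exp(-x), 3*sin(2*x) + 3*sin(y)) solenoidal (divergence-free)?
No, ∇·F = -10*x + 5*exp(y)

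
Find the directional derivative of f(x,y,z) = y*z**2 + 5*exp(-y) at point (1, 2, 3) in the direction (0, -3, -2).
3*sqrt(13)*(5 - 17*exp(2))*exp(-2)/13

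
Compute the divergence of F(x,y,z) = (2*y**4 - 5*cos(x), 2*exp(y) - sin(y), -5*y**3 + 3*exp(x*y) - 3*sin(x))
2*exp(y) + 5*sin(x) - cos(y)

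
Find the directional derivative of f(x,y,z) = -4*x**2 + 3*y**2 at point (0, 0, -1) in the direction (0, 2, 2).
0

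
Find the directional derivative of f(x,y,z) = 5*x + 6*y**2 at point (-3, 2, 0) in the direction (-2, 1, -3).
sqrt(14)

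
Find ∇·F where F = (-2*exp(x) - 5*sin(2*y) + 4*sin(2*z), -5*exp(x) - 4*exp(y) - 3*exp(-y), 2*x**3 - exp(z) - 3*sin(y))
-2*exp(x) - 4*exp(y) - exp(z) + 3*exp(-y)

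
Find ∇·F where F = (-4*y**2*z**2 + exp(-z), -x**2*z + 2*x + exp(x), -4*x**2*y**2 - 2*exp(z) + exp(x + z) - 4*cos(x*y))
(exp(x) - 2)*exp(z)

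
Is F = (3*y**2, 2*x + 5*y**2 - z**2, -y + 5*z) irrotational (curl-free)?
No, ∇×F = (2*z - 1, 0, 2 - 6*y)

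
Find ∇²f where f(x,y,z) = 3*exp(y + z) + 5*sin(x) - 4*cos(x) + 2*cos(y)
6*exp(y + z) - 5*sin(x) + 4*cos(x) - 2*cos(y)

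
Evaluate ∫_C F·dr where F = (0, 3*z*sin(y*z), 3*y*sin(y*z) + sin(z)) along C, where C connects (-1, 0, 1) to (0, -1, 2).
cos(1) - 4*cos(2) + 3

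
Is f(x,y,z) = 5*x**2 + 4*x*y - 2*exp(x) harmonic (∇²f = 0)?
No, ∇²f = 10 - 2*exp(x)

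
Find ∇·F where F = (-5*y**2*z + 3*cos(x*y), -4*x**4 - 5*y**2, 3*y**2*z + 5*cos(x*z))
-5*x*sin(x*z) + 3*y**2 - 3*y*sin(x*y) - 10*y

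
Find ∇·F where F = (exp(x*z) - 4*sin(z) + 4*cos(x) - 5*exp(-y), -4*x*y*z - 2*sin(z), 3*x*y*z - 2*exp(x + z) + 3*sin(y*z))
3*x*y - 4*x*z + 3*y*cos(y*z) + z*exp(x*z) - 2*exp(x + z) - 4*sin(x)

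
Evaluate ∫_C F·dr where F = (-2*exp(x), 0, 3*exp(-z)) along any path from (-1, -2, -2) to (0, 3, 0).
-5 + 2*exp(-1) + 3*exp(2)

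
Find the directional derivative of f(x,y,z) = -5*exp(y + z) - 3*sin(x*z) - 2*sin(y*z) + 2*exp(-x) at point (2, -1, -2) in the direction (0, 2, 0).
4*cos(2) - 5*exp(-3)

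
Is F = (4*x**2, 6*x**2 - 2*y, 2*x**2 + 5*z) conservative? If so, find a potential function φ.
No, ∇×F = (0, -4*x, 12*x) ≠ 0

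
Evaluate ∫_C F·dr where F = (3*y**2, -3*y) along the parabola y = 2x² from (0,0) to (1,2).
-18/5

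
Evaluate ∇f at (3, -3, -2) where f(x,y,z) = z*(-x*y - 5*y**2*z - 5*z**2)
(-6, 126, 129)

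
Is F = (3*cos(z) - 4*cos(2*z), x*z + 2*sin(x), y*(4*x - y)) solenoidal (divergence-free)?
Yes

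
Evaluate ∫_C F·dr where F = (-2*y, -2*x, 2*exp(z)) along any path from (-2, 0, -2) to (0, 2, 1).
-(2 - 2*exp(3))*exp(-2)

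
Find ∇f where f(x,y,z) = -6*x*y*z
(-6*y*z, -6*x*z, -6*x*y)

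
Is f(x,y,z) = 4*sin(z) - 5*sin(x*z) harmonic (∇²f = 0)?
No, ∇²f = 5*x**2*sin(x*z) + 5*z**2*sin(x*z) - 4*sin(z)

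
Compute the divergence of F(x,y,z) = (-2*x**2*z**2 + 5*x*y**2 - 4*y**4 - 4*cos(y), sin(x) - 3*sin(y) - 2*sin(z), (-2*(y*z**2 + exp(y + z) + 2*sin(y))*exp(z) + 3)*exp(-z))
-4*x*z**2 + 5*y**2 - 4*y*z - 2*exp(y + z) - 3*cos(y) - 3*exp(-z)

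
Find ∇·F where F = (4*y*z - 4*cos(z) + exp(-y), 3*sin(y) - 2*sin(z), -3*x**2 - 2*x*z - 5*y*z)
-2*x - 5*y + 3*cos(y)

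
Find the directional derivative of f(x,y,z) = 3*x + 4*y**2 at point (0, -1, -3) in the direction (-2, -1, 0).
2*sqrt(5)/5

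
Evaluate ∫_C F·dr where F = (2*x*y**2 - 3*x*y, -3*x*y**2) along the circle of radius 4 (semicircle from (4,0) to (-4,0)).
-96*pi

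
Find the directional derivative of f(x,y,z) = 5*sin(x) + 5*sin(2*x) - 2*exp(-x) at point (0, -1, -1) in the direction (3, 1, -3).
51*sqrt(19)/19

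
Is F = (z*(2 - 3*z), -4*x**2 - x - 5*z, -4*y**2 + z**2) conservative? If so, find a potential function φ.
No, ∇×F = (5 - 8*y, 2 - 6*z, -8*x - 1) ≠ 0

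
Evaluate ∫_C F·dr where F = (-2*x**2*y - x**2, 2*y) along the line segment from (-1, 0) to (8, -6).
1458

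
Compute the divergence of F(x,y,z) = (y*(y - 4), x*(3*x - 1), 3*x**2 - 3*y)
0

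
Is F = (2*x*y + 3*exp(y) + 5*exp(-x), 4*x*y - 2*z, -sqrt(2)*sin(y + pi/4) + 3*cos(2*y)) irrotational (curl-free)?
No, ∇×F = (-6*sin(2*y) - sqrt(2)*cos(y + pi/4) + 2, 0, -2*x + 4*y - 3*exp(y))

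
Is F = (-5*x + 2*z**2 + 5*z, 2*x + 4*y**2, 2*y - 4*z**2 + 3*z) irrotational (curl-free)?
No, ∇×F = (2, 4*z + 5, 2)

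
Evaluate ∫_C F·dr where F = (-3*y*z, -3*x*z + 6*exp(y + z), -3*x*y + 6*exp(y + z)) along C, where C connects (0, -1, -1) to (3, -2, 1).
-6*exp(-2) + 6*exp(-1) + 18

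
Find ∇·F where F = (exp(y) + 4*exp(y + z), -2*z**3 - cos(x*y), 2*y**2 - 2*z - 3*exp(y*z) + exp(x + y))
x*sin(x*y) - 3*y*exp(y*z) - 2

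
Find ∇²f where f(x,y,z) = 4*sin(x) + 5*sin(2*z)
-4*sin(x) - 20*sin(2*z)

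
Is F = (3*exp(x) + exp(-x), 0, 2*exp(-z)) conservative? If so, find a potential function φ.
Yes, F is conservative. φ = 3*exp(x) - 2*exp(-z) - exp(-x)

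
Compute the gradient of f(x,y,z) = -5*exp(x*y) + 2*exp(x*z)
(-5*y*exp(x*y) + 2*z*exp(x*z), -5*x*exp(x*y), 2*x*exp(x*z))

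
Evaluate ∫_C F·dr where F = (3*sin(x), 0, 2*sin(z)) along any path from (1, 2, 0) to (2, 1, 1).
cos(1) - 3*cos(2) + 2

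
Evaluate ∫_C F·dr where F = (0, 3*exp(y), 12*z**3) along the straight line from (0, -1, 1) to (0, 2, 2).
-3*exp(-1) + 3*exp(2) + 45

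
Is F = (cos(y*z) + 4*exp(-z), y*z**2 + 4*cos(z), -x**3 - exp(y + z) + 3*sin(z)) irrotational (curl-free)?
No, ∇×F = (-2*y*z - exp(y + z) + 4*sin(z), 3*x**2 - y*sin(y*z) - 4*exp(-z), z*sin(y*z))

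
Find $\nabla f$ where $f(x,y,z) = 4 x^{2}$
(8*x, 0, 0)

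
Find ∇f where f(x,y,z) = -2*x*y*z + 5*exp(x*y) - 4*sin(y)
(y*(-2*z + 5*exp(x*y)), -2*x*z + 5*x*exp(x*y) - 4*cos(y), -2*x*y)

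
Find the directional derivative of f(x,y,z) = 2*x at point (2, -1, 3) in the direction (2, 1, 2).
4/3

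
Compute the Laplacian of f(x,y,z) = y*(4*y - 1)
8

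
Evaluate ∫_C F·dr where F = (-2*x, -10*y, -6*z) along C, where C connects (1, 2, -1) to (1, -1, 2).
6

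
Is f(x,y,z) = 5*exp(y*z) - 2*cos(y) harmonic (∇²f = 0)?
No, ∇²f = 5*y**2*exp(y*z) + 5*z**2*exp(y*z) + 2*cos(y)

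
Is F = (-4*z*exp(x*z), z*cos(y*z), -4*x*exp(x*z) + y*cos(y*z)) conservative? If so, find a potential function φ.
Yes, F is conservative. φ = -4*exp(x*z) + sin(y*z)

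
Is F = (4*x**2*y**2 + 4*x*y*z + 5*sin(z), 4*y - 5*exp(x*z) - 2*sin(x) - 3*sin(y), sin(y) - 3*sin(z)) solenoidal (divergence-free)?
No, ∇·F = 8*x*y**2 + 4*y*z - 3*cos(y) - 3*cos(z) + 4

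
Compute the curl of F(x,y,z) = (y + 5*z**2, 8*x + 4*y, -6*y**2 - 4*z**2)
(-12*y, 10*z, 7)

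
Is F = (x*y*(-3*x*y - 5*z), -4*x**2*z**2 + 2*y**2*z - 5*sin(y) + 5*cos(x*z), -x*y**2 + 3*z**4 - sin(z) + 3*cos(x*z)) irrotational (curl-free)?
No, ∇×F = (8*x**2*z - 2*x*y + 5*x*sin(x*z) - 2*y**2, -5*x*y + y**2 + 3*z*sin(x*z), 6*x**2*y - 8*x*z**2 + 5*x*z - 5*z*sin(x*z))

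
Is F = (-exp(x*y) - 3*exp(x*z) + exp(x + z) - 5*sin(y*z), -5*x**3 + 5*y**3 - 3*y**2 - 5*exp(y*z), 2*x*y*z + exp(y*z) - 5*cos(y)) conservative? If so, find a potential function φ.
No, ∇×F = (2*x*z + 5*y*exp(y*z) + z*exp(y*z) + 5*sin(y), -3*x*exp(x*z) - 2*y*z - 5*y*cos(y*z) + exp(x + z), -15*x**2 + x*exp(x*y) + 5*z*cos(y*z)) ≠ 0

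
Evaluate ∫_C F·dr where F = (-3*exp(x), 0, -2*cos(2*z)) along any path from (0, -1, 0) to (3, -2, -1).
-3*exp(3) + sin(2) + 3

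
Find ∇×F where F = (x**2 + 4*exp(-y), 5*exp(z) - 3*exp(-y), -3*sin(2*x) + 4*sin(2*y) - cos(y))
(-5*exp(z) + sin(y) + 8*cos(2*y), 6*cos(2*x), 4*exp(-y))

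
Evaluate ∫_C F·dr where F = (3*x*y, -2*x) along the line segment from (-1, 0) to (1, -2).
-2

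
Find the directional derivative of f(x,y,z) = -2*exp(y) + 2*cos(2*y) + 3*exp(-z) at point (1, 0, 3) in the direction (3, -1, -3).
sqrt(19)*(9 + 2*exp(3))*exp(-3)/19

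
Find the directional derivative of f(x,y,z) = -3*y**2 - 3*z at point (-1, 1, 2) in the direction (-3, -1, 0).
3*sqrt(10)/5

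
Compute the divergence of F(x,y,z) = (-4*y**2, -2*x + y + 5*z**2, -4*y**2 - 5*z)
-4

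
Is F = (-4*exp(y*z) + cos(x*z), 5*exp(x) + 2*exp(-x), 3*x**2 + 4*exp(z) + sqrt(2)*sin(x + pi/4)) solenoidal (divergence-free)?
No, ∇·F = -z*sin(x*z) + 4*exp(z)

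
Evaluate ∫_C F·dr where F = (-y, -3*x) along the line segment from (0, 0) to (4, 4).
-32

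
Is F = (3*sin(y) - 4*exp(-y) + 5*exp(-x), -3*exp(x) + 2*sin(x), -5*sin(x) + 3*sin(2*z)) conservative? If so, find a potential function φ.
No, ∇×F = (0, 5*cos(x), -3*exp(x) + 2*cos(x) - 3*cos(y) - 4*exp(-y)) ≠ 0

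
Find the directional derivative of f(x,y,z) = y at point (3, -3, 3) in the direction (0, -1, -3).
-sqrt(10)/10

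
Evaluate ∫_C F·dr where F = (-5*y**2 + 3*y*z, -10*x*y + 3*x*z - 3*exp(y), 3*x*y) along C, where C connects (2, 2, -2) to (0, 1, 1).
-3*E + 3*exp(2) + 64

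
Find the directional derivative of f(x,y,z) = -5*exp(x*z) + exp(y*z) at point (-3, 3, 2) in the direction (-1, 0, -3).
sqrt(10)*(-9*exp(12) - 35)*exp(-6)/10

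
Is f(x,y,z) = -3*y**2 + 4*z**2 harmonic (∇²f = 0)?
No, ∇²f = 2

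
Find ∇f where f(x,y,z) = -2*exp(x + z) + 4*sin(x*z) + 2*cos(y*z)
(4*z*cos(x*z) - 2*exp(x + z), -2*z*sin(y*z), 4*x*cos(x*z) - 2*y*sin(y*z) - 2*exp(x + z))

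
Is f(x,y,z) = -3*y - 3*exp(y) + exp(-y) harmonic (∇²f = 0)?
No, ∇²f = -3*exp(y) + exp(-y)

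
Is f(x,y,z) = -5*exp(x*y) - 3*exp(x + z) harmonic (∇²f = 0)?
No, ∇²f = -5*x**2*exp(x*y) - 5*y**2*exp(x*y) - 6*exp(x + z)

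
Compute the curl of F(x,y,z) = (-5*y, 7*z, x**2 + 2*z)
(-7, -2*x, 5)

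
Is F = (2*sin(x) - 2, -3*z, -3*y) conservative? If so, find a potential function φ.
Yes, F is conservative. φ = -2*x - 3*y*z - 2*cos(x)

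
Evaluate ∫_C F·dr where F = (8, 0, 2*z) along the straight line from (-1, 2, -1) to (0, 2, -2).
11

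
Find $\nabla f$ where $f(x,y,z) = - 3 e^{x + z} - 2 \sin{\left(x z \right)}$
(-2*z*cos(x*z) - 3*exp(x + z), 0, -2*x*cos(x*z) - 3*exp(x + z))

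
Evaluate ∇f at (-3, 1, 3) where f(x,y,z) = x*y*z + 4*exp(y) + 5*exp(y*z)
(3, -9 + 4*E + 15*exp(3), -3 + 5*exp(3))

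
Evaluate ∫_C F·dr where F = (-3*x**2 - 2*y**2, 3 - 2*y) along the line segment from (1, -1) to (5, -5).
-728/3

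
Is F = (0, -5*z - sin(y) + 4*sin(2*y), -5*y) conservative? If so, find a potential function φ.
Yes, F is conservative. φ = -5*y*z + cos(y) - 2*cos(2*y)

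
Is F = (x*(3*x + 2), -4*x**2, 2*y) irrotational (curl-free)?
No, ∇×F = (2, 0, -8*x)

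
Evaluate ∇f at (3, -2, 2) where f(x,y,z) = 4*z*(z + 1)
(0, 0, 20)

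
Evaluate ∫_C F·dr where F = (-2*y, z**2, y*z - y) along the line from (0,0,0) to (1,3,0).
-3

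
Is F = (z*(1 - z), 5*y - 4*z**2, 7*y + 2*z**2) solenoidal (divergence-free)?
No, ∇·F = 4*z + 5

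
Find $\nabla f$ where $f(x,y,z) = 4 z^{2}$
(0, 0, 8*z)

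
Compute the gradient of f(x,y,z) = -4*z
(0, 0, -4)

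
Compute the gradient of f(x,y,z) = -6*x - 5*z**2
(-6, 0, -10*z)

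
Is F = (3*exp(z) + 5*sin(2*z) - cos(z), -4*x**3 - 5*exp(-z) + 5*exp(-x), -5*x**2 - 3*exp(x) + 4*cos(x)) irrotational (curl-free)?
No, ∇×F = (-5*exp(-z), 10*x + 3*exp(x) + 3*exp(z) + 4*sin(x) + sin(z) + 10*cos(2*z), -12*x**2 - 5*exp(-x))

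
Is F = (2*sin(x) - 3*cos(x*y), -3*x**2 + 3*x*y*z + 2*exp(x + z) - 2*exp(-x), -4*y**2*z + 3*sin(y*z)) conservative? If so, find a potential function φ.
No, ∇×F = (-3*x*y - 8*y*z + 3*z*cos(y*z) - 2*exp(x + z), 0, -3*x*sin(x*y) - 6*x + 3*y*z + 2*exp(x + z) + 2*exp(-x)) ≠ 0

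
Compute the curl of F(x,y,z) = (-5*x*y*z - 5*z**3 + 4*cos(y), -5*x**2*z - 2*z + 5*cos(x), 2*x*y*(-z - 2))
(5*x**2 - 2*x*(z + 2) + 2, -5*x*y + 2*y*(z + 2) - 15*z**2, -5*x*z - 5*sin(x) + 4*sin(y))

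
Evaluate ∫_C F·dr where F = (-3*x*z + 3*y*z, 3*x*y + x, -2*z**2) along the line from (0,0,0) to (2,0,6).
-168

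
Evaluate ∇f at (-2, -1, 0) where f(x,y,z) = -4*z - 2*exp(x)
(-2*exp(-2), 0, -4)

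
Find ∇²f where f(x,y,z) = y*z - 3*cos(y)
3*cos(y)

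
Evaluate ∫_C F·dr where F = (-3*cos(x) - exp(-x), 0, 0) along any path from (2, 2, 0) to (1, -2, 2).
(-1 + 3*(-sin(1) + sin(2))*exp(2) + E)*exp(-2)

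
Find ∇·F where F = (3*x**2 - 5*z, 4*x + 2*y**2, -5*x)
6*x + 4*y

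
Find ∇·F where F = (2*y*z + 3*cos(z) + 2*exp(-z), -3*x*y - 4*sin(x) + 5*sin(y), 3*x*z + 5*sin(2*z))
5*cos(y) + 10*cos(2*z)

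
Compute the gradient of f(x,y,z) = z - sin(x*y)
(-y*cos(x*y), -x*cos(x*y), 1)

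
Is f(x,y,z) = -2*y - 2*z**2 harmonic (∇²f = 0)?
No, ∇²f = -4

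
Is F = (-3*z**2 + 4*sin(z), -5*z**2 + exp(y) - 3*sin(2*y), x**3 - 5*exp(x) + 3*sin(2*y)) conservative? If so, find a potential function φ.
No, ∇×F = (10*z + 6*cos(2*y), -3*x**2 - 6*z + 5*exp(x) + 4*cos(z), 0) ≠ 0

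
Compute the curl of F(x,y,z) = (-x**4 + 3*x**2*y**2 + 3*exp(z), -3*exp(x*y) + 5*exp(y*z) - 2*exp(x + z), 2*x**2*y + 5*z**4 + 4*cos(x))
(2*x**2 - 5*y*exp(y*z) + 2*exp(x + z), -4*x*y + 3*exp(z) + 4*sin(x), -6*x**2*y - 3*y*exp(x*y) - 2*exp(x + z))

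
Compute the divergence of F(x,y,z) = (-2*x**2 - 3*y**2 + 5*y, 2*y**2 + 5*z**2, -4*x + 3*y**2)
-4*x + 4*y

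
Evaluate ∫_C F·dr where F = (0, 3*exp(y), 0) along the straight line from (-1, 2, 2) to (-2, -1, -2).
3*(1 - exp(3))*exp(-1)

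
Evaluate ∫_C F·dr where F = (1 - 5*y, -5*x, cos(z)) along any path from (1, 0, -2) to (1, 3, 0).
-15 + sin(2)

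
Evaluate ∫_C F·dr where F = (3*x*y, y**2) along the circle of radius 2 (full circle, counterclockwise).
0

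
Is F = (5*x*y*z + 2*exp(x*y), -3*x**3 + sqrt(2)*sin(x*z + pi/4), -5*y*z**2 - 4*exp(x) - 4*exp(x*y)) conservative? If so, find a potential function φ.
No, ∇×F = (-4*x*exp(x*y) - sqrt(2)*x*cos(x*z + pi/4) - 5*z**2, 5*x*y + 4*y*exp(x*y) + 4*exp(x), -9*x**2 - 5*x*z - 2*x*exp(x*y) + sqrt(2)*z*cos(x*z + pi/4)) ≠ 0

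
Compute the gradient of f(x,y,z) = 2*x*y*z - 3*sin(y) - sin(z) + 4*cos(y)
(2*y*z, 2*x*z - 4*sin(y) - 3*cos(y), 2*x*y - cos(z))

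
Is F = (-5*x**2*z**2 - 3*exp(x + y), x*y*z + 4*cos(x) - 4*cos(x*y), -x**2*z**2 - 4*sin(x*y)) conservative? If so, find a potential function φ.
No, ∇×F = (-x*(y + 4*cos(x*y)), -10*x**2*z + 2*x*z**2 + 4*y*cos(x*y), y*z + 4*y*sin(x*y) + 3*exp(x + y) - 4*sin(x)) ≠ 0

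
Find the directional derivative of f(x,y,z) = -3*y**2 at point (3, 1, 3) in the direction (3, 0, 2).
0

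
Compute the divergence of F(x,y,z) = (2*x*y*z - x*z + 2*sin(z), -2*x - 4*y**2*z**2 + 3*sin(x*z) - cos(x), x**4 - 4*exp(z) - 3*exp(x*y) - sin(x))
-8*y*z**2 + 2*y*z - z - 4*exp(z)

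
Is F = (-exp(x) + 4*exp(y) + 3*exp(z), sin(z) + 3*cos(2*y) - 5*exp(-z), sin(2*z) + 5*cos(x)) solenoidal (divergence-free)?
No, ∇·F = -exp(x) - 6*sin(2*y) + 2*cos(2*z)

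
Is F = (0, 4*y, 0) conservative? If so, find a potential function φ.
Yes, F is conservative. φ = 2*y**2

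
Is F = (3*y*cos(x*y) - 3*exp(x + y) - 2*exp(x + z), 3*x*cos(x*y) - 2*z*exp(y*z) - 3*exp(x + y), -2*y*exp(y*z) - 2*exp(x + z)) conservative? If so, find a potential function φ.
Yes, F is conservative. φ = -2*exp(y*z) - 3*exp(x + y) - 2*exp(x + z) + 3*sin(x*y)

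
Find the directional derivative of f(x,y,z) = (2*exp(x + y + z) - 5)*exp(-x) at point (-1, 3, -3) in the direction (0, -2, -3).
-10*sqrt(13)/13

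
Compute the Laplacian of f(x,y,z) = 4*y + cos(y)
-cos(y)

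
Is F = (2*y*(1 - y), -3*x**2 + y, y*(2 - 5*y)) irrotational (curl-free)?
No, ∇×F = (2 - 10*y, 0, -6*x + 4*y - 2)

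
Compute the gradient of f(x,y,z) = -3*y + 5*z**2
(0, -3, 10*z)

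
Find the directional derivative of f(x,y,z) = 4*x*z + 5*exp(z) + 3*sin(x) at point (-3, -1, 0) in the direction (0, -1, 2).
-14*sqrt(5)/5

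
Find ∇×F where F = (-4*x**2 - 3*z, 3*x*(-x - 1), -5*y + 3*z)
(-5, -3, -6*x - 3)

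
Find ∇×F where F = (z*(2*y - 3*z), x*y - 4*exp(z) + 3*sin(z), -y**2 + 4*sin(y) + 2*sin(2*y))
(-2*y + 4*exp(z) + 4*cos(y) + 4*cos(2*y) - 3*cos(z), 2*y - 6*z, y - 2*z)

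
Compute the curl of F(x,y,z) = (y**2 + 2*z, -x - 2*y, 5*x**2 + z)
(0, 2 - 10*x, -2*y - 1)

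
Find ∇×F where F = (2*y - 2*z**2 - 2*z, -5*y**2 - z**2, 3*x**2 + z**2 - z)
(2*z, -6*x - 4*z - 2, -2)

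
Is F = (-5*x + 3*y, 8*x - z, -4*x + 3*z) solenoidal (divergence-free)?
No, ∇·F = -2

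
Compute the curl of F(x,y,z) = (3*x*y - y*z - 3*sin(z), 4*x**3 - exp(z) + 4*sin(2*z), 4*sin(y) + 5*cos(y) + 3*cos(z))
(exp(z) - 5*sin(y) + 4*cos(y) - 8*cos(2*z), -y - 3*cos(z), 12*x**2 - 3*x + z)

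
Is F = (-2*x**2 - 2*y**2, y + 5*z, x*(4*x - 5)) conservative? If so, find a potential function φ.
No, ∇×F = (-5, 5 - 8*x, 4*y) ≠ 0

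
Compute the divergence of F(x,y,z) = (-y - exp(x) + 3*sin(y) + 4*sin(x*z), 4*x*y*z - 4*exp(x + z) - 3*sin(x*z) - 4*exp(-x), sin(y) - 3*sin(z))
4*x*z + 4*z*cos(x*z) - exp(x) - 3*cos(z)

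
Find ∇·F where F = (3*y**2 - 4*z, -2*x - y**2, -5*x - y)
-2*y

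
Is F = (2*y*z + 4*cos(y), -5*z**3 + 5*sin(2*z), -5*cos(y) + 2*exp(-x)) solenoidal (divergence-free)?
Yes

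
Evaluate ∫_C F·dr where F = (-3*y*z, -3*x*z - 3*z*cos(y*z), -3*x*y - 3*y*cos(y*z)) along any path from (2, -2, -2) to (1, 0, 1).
3*sin(4) + 24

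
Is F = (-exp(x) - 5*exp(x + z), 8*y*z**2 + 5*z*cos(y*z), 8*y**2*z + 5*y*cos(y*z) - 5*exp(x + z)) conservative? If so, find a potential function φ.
Yes, F is conservative. φ = 4*y**2*z**2 - exp(x) - 5*exp(x + z) + 5*sin(y*z)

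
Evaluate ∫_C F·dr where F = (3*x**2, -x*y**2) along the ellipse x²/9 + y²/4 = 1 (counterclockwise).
-6*pi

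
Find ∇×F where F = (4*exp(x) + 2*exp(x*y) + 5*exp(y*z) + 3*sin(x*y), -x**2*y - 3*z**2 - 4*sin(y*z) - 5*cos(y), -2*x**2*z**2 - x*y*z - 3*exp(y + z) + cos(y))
(-x*z + 4*y*cos(y*z) + 6*z - 3*exp(y + z) - sin(y), 4*x*z**2 + y*z + 5*y*exp(y*z), -2*x*y - 2*x*exp(x*y) - 3*x*cos(x*y) - 5*z*exp(y*z))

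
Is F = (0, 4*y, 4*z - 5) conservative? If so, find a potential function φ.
Yes, F is conservative. φ = 2*y**2 + 2*z**2 - 5*z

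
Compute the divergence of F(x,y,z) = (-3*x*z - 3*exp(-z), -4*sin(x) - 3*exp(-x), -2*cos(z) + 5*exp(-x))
-3*z + 2*sin(z)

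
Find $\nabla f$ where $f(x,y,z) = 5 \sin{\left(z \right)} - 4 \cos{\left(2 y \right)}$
(0, 8*sin(2*y), 5*cos(z))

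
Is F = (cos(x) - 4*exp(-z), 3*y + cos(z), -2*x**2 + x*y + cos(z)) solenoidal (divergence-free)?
No, ∇·F = -sin(x) - sin(z) + 3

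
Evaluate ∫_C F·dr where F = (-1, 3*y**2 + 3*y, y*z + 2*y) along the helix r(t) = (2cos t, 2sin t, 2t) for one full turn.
-16*pi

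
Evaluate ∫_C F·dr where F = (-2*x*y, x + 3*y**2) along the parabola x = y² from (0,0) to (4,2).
-224/15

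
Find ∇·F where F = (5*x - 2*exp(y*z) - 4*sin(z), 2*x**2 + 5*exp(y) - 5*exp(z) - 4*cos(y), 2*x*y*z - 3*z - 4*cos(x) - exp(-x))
2*x*y + 5*exp(y) + 4*sin(y) + 2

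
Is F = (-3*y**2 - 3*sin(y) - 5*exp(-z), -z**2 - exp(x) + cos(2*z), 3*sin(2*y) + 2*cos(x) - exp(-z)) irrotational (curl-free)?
No, ∇×F = (2*z + 2*sin(2*z) + 6*cos(2*y), 2*sin(x) + 5*exp(-z), 6*y - exp(x) + 3*cos(y))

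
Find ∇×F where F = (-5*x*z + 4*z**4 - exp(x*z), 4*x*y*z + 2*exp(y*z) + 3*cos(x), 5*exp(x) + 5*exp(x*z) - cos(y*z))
(-4*x*y - 2*y*exp(y*z) + z*sin(y*z), -x*exp(x*z) - 5*x + 16*z**3 - 5*z*exp(x*z) - 5*exp(x), 4*y*z - 3*sin(x))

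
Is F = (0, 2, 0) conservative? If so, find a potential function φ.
Yes, F is conservative. φ = 2*y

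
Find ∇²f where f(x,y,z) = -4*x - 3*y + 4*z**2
8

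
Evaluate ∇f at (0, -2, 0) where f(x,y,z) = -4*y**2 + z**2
(0, 16, 0)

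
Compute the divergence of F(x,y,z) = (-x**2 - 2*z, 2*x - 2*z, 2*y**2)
-2*x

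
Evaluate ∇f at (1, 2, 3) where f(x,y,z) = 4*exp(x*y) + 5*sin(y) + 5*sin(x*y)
(10*cos(2) + 8*exp(2), 10*cos(2) + 4*exp(2), 0)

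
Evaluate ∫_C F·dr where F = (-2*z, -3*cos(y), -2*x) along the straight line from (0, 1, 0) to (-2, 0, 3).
3*sin(1) + 12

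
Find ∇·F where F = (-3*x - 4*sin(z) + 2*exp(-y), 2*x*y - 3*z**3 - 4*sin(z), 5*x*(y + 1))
2*x - 3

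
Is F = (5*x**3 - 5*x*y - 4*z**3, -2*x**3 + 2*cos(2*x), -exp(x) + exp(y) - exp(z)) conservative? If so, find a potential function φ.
No, ∇×F = (exp(y), -12*z**2 + exp(x), -6*x**2 + 5*x - 4*sin(2*x)) ≠ 0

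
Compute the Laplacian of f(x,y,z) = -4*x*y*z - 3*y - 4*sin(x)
4*sin(x)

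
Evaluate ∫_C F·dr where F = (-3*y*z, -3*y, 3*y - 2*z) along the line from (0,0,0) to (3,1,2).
-17/2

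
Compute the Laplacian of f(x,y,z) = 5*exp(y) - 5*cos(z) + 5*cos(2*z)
5*exp(y) + 5*cos(z) - 20*cos(2*z)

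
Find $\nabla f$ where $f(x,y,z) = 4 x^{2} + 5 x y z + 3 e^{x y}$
(8*x + 5*y*z + 3*y*exp(x*y), x*(5*z + 3*exp(x*y)), 5*x*y)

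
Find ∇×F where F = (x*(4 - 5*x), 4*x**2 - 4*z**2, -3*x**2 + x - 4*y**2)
(-8*y + 8*z, 6*x - 1, 8*x)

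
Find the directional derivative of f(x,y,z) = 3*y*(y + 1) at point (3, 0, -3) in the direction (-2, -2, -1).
-2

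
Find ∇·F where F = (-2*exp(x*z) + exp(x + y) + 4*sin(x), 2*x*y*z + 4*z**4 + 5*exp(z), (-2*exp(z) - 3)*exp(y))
2*x*z - 2*z*exp(x*z) + exp(x + y) - 2*exp(y + z) + 4*cos(x)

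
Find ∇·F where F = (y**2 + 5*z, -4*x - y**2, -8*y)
-2*y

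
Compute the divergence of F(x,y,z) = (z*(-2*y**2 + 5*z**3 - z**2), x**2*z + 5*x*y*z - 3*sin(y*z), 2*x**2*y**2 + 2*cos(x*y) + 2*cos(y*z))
5*x*z - 2*y*sin(y*z) - 3*z*cos(y*z)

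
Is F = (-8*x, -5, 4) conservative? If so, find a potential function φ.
Yes, F is conservative. φ = -4*x**2 - 5*y + 4*z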